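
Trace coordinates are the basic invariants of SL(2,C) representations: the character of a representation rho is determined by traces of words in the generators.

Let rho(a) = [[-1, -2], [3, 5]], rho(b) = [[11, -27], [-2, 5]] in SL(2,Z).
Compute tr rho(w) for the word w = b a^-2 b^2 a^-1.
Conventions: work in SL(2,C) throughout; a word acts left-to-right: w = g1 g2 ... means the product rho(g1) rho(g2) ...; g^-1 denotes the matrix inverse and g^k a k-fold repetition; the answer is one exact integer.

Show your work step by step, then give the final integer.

997839

rho(b) = [[11, -27], [-2, 5]]
... * rho(a^-1) = [[5, 2], [-3, -1]]  ->  [[136, 49], [-25, -9]]
... * rho(a^-1) = [[5, 2], [-3, -1]]  ->  [[533, 223], [-98, -41]]
... * rho(b) = [[11, -27], [-2, 5]]  ->  [[5417, -13276], [-996, 2441]]
... * rho(b) = [[11, -27], [-2, 5]]  ->  [[86139, -212639], [-15838, 39097]]
... * rho(a^-1) = [[5, 2], [-3, -1]]  ->  [[1068612, 384917], [-196481, -70773]]
tr = 1068612 + -70773 = 997839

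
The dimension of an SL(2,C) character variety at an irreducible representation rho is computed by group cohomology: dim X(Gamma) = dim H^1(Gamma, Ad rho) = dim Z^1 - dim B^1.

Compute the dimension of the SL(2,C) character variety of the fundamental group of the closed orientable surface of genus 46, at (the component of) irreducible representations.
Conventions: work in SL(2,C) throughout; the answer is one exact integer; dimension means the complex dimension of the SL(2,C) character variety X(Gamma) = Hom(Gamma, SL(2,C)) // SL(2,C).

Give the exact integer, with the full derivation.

Gamma = pi_1(Sigma_46) = < a_1, b_1, ..., a_46, b_46 | prod [a_i, b_i] > has 2g = 92 generators and 1 relator.
A cocycle assigns one sl_2 vector per generator subject to the relator condition d_2(z) = 0: dim of the unconstrained space is 3*2g = 276.
At an irreducible rho, H^2 = coker(d_2) vanishes (Poincare duality: H^2 is dual to H^0 = invariants = 0), so d_2 is surjective onto sl_2 and dim Z^1 = 276 - 3 = 273.
Coboundaries contribute dim B^1 = 3 (injective at irreducible rho).
dim H^1 = 273 - 3 = 270 = dim X.

270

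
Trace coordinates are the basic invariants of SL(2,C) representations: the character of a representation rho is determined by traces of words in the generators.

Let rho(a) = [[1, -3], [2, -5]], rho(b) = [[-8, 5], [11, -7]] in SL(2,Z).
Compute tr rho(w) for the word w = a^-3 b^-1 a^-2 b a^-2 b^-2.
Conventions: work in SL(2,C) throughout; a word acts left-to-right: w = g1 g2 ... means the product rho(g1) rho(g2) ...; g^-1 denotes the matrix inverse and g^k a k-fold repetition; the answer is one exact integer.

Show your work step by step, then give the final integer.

56

rho(a^-1) = [[-5, 3], [-2, 1]]
... * rho(a^-1) = [[-5, 3], [-2, 1]]  ->  [[19, -12], [8, -5]]
... * rho(a^-1) = [[-5, 3], [-2, 1]]  ->  [[-71, 45], [-30, 19]]
... * rho(b^-1) = [[-7, -5], [-11, -8]]  ->  [[2, -5], [1, -2]]
... * rho(a^-1) = [[-5, 3], [-2, 1]]  ->  [[0, 1], [-1, 1]]
... * rho(a^-1) = [[-5, 3], [-2, 1]]  ->  [[-2, 1], [3, -2]]
... * rho(b) = [[-8, 5], [11, -7]]  ->  [[27, -17], [-46, 29]]
... * rho(a^-1) = [[-5, 3], [-2, 1]]  ->  [[-101, 64], [172, -109]]
... * rho(a^-1) = [[-5, 3], [-2, 1]]  ->  [[377, -239], [-642, 407]]
... * rho(b^-1) = [[-7, -5], [-11, -8]]  ->  [[-10, 27], [17, -46]]
... * rho(b^-1) = [[-7, -5], [-11, -8]]  ->  [[-227, -166], [387, 283]]
tr = -227 + 283 = 56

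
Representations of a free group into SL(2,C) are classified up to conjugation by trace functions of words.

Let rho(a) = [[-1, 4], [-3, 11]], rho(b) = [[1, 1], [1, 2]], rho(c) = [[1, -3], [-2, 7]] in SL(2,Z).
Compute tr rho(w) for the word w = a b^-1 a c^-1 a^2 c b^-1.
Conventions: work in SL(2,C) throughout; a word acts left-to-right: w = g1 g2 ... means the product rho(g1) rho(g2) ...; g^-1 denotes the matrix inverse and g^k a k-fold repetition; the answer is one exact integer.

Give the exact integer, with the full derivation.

5998

rho(a) = [[-1, 4], [-3, 11]]
... * rho(b^-1) = [[2, -1], [-1, 1]]  ->  [[-6, 5], [-17, 14]]
... * rho(a) = [[-1, 4], [-3, 11]]  ->  [[-9, 31], [-25, 86]]
... * rho(c^-1) = [[7, 3], [2, 1]]  ->  [[-1, 4], [-3, 11]]
... * rho(a) = [[-1, 4], [-3, 11]]  ->  [[-11, 40], [-30, 109]]
... * rho(a) = [[-1, 4], [-3, 11]]  ->  [[-109, 396], [-297, 1079]]
... * rho(c) = [[1, -3], [-2, 7]]  ->  [[-901, 3099], [-2455, 8444]]
... * rho(b^-1) = [[2, -1], [-1, 1]]  ->  [[-4901, 4000], [-13354, 10899]]
tr = -4901 + 10899 = 5998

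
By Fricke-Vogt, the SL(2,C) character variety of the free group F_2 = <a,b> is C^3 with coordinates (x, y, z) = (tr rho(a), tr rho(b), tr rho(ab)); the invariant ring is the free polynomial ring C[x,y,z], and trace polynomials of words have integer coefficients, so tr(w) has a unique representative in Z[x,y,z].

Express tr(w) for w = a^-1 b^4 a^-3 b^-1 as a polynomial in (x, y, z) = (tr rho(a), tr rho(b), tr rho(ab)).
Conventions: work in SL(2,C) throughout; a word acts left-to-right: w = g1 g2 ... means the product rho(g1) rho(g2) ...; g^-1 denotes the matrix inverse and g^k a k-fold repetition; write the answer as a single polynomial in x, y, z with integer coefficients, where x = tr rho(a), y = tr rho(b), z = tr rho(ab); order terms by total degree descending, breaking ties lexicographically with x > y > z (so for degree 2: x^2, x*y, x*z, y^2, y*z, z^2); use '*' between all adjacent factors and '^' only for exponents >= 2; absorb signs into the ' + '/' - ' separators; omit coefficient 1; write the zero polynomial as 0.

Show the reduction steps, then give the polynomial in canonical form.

and tr(b^2) = tr(b) * tr(b) - tr(1)  (reduce the b square) = y^2 - 2
tr(b^3) = tr(b) * tr(b^2) - tr(b)  (reduce the b square) = y^3 - 3*y
next, tr(a b^2) = tr(b) * tr(a b) - tr(a)  (reduce the b square) = y*z - x
and tr(b^3 a) = tr(b) * tr(a b^2) - tr(a b)  (reduce the b square) = y^2*z - x*y - z
and tr(a^-1 b^3) = tr(b^3) * tr(a) - tr(b^3 a)  (eliminate a^-1) = x*y^3 - y^2*z - 2*x*y + z
and tr(b^3 a^-2) = tr(a^-1 b^3) * tr(a) - tr(a^-1 b^3 a)  (eliminate a^-1) = x^2*y^3 - x*y^2*z - 2*x^2*y - y^3 + x*z + 3*y
tr(b^4) = tr(b) * tr(b^3) - tr(b^2)  (reduce the b square) = y^4 - 4*y^2 + 2
tr(b^4 a) = tr(b) * tr(b a b^2) - tr(b a b)  (reduce the b square) = y^3*z - x*y^2 - 2*y*z + x
tr(b^4 a^-1) = tr(b^4) * tr(a) - tr(b^4 a)  (eliminate a^-1) = x*y^4 - y^3*z - 3*x*y^2 + 2*y*z + x
tr(b a b^4) = tr(b) * tr(b^2 a b^2) - tr(b^2 a b)  (reduce the b square) = y^4*z - x*y^3 - 3*y^2*z + 2*x*y + z
next, tr(a b a b) = tr(a b) * tr(a b) - tr(1)  (split on a) = z^2 - 2
tr(a b a) = tr(a) * tr(b a) - tr(b)  (reduce the a square) = x*z - y
and tr(a b a b^2) = tr(b) * tr(a b a b) - tr(a b a)  (reduce the b square) = y*z^2 - x*z - y
and tr(b a b a b^2) = tr(b) * tr(a b a b^2) - tr(a b a b)  (reduce the b square) = y^2*z^2 - x*y*z - y^2 - z^2 + 2
tr(b a b^4 a) = tr(b) * tr(b a b a b^2) - tr(b a b a b)  (reduce the b square) = y^3*z^2 - x*y^2*z - y^3 - 2*y*z^2 + x*z + 3*y
tr(b a b^4 a^-1) = tr(b a b^4) * tr(a) - tr(b a b^4 a)  (eliminate a^-1) = x*y^4*z - x^2*y^3 - y^3*z^2 - 2*x*y^2*z + 2*x^2*y + y^3 + 2*y*z^2 - 3*y
tr(a b^4 a^-2 b) = tr(b a b^4 a^-1) * tr(a) - tr(b a b^4)  (eliminate a^-1) = x^2*y^4*z - x^3*y^3 - x*y^3*z^2 - 2*x^2*y^2*z - y^4*z + 2*x^3*y + 2*x*y^3 + 2*x*y*z^2 + 3*y^2*z - 5*x*y - z
next, tr(b^4 a^-2 b^-1 a) = tr(a b^4 a^-2) * tr(b) - tr(a b^4 a^-2 b)  (eliminate b^-1) = -x^2*y^4*z + x^3*y^3 + x*y^5 + x*y^3*z^2 + 2*x^2*y^2*z - 2*x^3*y - 5*x*y^3 - 2*x*y*z^2 - y^2*z + 6*x*y + z
tr(b^-1 a^-1 b^4 a^-2) = tr(b^4 a^-2 b^-1) * tr(a) - tr(b^4 a^-2 b^-1 a)  (eliminate a^-1) = x^2*y^4*z - x*y^5 - x*y^3*z^2 - 3*x^2*y^2*z + 4*x*y^3 + 2*x*y*z^2 + x^2*z + y^2*z - 3*x*y - z
next, tr(a^-1 b^4 a^-1) = tr(a^-1 b^4) * tr(a) - tr(a^-1 b^4 a)  (eliminate a^-1) = x^2*y^4 - x*y^3*z - 3*x^2*y^2 - y^4 + 2*x*y*z + x^2 + 4*y^2 - 2
tr(b^5) = tr(b) * tr(b^4) - tr(b^3)  (reduce the b square) = y^5 - 5*y^3 + 5*y
tr(b a^-1 b^4) = tr(b^5) * tr(a) - tr(b^5 a)  (eliminate a^-1) = x*y^5 - y^4*z - 4*x*y^3 + 3*y^2*z + 3*x*y - z
tr(b a^-1 b^4 a) = tr(b^4 a b) * tr(a) - tr(b^4 a b a)  (eliminate a^-1) = x*y^4*z - x^2*y^3 - y^3*z^2 - 2*x*y^2*z + 2*x^2*y + y^3 + 2*y*z^2 - 3*y
tr(a^-1 b^4 a^-1 b) = tr(b a^-1 b^4) * tr(a) - tr(b a^-1 b^4 a)  (eliminate a^-1) = x^2*y^5 - 2*x*y^4*z - 3*x^2*y^3 + y^3*z^2 + 5*x*y^2*z + x^2*y - y^3 - 2*y*z^2 - x*z + 3*y
tr(b^-1 a^-1 b^4 a^-1) = tr(a^-1 b^4 a^-1) * tr(b) - tr(a^-1 b^4 a^-1 b)  (eliminate b^-1) = x*y^4*z - y^5 - y^3*z^2 - 3*x*y^2*z + 5*y^3 + 2*y*z^2 + x*z - 5*y
and tr(a^-1 b^4 a^-3 b^-1) = tr(b^-1 a^-1 b^4 a^-2) * tr(a) - tr(b^-1 a^-1 b^4 a^-1)  (eliminate a^-1) = x^3*y^4*z - x^2*y^5 - x^2*y^3*z^2 - 3*x^3*y^2*z - x*y^4*z + 4*x^2*y^3 + 2*x^2*y*z^2 + y^5 + y^3*z^2 + x^3*z + 4*x*y^2*z - 3*x^2*y - 5*y^3 - 2*y*z^2 - 2*x*z + 5*y

x^3*y^4*z - x^2*y^5 - x^2*y^3*z^2 - 3*x^3*y^2*z - x*y^4*z + 4*x^2*y^3 + 2*x^2*y*z^2 + y^5 + y^3*z^2 + x^3*z + 4*x*y^2*z - 3*x^2*y - 5*y^3 - 2*y*z^2 - 2*x*z + 5*y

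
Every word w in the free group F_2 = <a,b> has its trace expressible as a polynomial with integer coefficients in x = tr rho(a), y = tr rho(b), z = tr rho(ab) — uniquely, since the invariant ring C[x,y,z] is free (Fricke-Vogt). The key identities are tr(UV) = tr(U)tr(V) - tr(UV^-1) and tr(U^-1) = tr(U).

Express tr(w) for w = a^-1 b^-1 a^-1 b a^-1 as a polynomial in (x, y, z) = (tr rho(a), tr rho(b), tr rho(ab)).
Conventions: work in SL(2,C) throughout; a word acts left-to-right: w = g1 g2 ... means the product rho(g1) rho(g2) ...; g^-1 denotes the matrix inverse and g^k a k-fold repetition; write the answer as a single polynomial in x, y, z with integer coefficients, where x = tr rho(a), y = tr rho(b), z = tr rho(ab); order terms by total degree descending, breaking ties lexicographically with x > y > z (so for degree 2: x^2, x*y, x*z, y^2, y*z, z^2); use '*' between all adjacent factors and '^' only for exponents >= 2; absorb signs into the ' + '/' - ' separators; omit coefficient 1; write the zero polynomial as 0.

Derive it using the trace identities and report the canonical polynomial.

tr(a^-1 b) = tr(b) * tr(a) - tr(b a) = x*y - z
tr(a^-1 b a^-1) = tr(a^-1 b) * tr(a) - tr(a^-1 b a) = x^2*y - x*z - y
use: tr(b^2) = tr(b) * tr(b) - tr(1) = y^2 - 2
tr(b^2 a) = tr(b) * tr(a b) - tr(a) = y*z - x
tr(b a^-1 b) = tr(b^2) * tr(a) - tr(b^2 a) = x*y^2 - y*z - x
apply: tr(b a b a) = tr(a b) * tr(a b) - tr(1) = z^2 - 2
use: tr(b a^-1 b a) = tr(b a b) * tr(a) - tr(b a b a) = x*y*z - x^2 - z^2 + 2
tr(a^-1 b a^-1 b) = tr(b a^-1 b) * tr(a) - tr(b a^-1 b a) = x^2*y^2 - 2*x*y*z + z^2 - 2
tr(b^-1 a^-1 b a^-1) = tr(a^-1 b a^-1) * tr(b) - tr(a^-1 b a^-1 b) = x*y*z - y^2 - z^2 + 2
apply: tr(a^-1 b^-1 a^-1 b a^-1) = tr(b^-1 a^-1 b a^-1) * tr(a) - tr(b^-1 a^-1 b) = x^2*y*z - x*y^2 - x*z^2 + x

x^2*y*z - x*y^2 - x*z^2 + x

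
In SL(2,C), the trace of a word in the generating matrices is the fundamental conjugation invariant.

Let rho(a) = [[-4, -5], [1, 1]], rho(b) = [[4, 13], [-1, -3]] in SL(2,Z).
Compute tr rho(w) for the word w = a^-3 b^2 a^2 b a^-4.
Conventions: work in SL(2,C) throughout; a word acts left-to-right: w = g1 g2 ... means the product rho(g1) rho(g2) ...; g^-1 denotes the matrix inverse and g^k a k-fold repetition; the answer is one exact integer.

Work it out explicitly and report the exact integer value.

rho(a^-1) = [[1, 5], [-1, -4]]
... * rho(a^-1) = [[1, 5], [-1, -4]]  ->  [[-4, -15], [3, 11]]
... * rho(a^-1) = [[1, 5], [-1, -4]]  ->  [[11, 40], [-8, -29]]
... * rho(b) = [[4, 13], [-1, -3]]  ->  [[4, 23], [-3, -17]]
... * rho(b) = [[4, 13], [-1, -3]]  ->  [[-7, -17], [5, 12]]
... * rho(a) = [[-4, -5], [1, 1]]  ->  [[11, 18], [-8, -13]]
... * rho(a) = [[-4, -5], [1, 1]]  ->  [[-26, -37], [19, 27]]
... * rho(b) = [[4, 13], [-1, -3]]  ->  [[-67, -227], [49, 166]]
... * rho(a^-1) = [[1, 5], [-1, -4]]  ->  [[160, 573], [-117, -419]]
... * rho(a^-1) = [[1, 5], [-1, -4]]  ->  [[-413, -1492], [302, 1091]]
... * rho(a^-1) = [[1, 5], [-1, -4]]  ->  [[1079, 3903], [-789, -2854]]
... * rho(a^-1) = [[1, 5], [-1, -4]]  ->  [[-2824, -10217], [2065, 7471]]
tr = -2824 + 7471 = 4647

4647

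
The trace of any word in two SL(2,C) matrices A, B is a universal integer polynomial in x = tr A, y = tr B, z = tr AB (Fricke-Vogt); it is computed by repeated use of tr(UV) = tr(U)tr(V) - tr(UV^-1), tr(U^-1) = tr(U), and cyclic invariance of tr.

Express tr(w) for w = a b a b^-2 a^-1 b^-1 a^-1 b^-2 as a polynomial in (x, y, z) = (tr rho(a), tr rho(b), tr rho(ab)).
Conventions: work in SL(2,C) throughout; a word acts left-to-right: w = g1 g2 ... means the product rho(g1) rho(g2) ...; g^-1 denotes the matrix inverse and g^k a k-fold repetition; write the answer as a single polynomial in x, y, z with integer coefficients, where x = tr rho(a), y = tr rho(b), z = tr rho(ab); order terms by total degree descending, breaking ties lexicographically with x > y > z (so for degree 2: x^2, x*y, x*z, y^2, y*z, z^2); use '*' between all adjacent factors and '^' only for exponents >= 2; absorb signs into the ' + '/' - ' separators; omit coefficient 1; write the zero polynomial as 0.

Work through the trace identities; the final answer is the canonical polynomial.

use: tr(a b a) = tr(a)*tr(b a) - tr(b)  (reduce the a square) = x*z - y
tr(a b a b) = tr(a b)*tr(a b) - tr(1)  (split on a) = z^2 - 2
tr(b^-1 a b a) = tr(a b a)*tr(b) - tr(a b a b)  (eliminate b^-1) = x*y*z - y^2 - z^2 + 2
use: tr(b^-1 a b a b^-1) = tr(b^-1 a b a)*tr(b) - tr(b^-1 a b a b)  (eliminate b^-1) = x*y^2*z - y^3 - y*z^2 - x*z + 3*y
apply: tr(b^-1 a b a b^-2) = tr(b^-1 a b a b^-1)*tr(b) - tr(b^-1 a b a)  (eliminate b^-1) = x*y^3*z - y^4 - y^2*z^2 - 2*x*y*z + 4*y^2 + z^2 - 2
tr(a^2 b a) = tr(a)*tr(b a^2) - tr(b a)  (reduce the a square) = x^2*z - x*y - z
tr(b a b) = tr(b)*tr(a b) - tr(a)  (reduce the b square) = y*z - x
tr(a^2 b a b) = tr(a)*tr(b a b a) - tr(b a b)  (reduce the a square) = x*z^2 - y*z - x
tr(b^-1 a^2 b a) = tr(a^2 b a)*tr(b) - tr(a^2 b a b)  (eliminate b^-1) = x^2*y*z - x*y^2 - x*z^2 + x
tr(a b a b^-2 a) = tr(b^-1 a^2 b a)*tr(b) - tr(b^-1 a^2 b a b)  (eliminate b^-1) = x^2*y^2*z - x*y^3 - x*y*z^2 - x^2*z + 2*x*y + z
tr(a b a b a b) = tr(b a)*tr(b a b a) - tr(b^-1 a^-1)  (split on b) = z^3 - 3*z
use: tr(b^-1 a b a b a) = tr(a b a b a)*tr(b) - tr(a b a b a b)  (eliminate b^-1) = x*y*z^2 - y^2*z - z^3 - x*y + 3*z
tr(a b a b^-2 a b) = tr(b^-1 a b a b a)*tr(b) - tr(b^-1 a b a b a b)  (eliminate b^-1) = x*y^2*z^2 - y^3*z - y*z^3 - x*y^2 - x*z^2 + 4*y*z + x
use: tr(b^-1 a b a b^-2 a) = tr(a b a b^-2 a)*tr(b) - tr(a b a b^-2 a b)  (eliminate b^-1) = x^2*y^3*z - x*y^4 - 2*x*y^2*z^2 - x^2*y*z + y^3*z + y*z^3 + 3*x*y^2 + x*z^2 - 3*y*z - x
tr(b^-1 a b a b^-2 a^-1) = tr(b^-1 a b a b^-2)*tr(a) - tr(b^-1 a b a b^-2 a)  (eliminate a^-1) = x*y^2*z^2 - x^2*y*z - y^3*z - y*z^3 + x*y^2 + 3*y*z - x
use: tr(a b^-1) = tr(a)*tr(b) - tr(a b)  (eliminate b^-1) = x*y - z
use: tr(b^-1 a^-1 b^-2 a b a b^-1) = tr(b^-1 a b a b^-2 a^-1)*tr(b) - tr(b^-1 a b a b^-2 a^-1 b)  (eliminate b^-1) = x*y^3*z^2 - x^2*y^2*z - y^4*z - y^2*z^3 + x*y^3 + 3*y^2*z - 2*x*y + z
apply: tr(b^-1 a b a^2) = tr(a b a^2)*tr(b) - tr(a b a^2 b)  (eliminate b^-1) = x^2*y*z - x*y^2 - x*z^2 + x
use: tr(a b^-2 a b a) = tr(b^-1 a b a^2)*tr(b) - tr(b^-1 a b a^2 b)  (eliminate b^-1) = x^2*y^2*z - x*y^3 - x*y*z^2 - x^2*z + 2*x*y + z
tr(b^-1 a b a b^-1 a b^-1) = tr(a b^-2 a b a)*tr(b) - tr(a b^-2 a b a b)  (eliminate b^-1) = x^2*y^3*z - x*y^4 - 2*x*y^2*z^2 - x^2*y*z + y^3*z + y*z^3 + 3*x*y^2 + x*z^2 - 3*y*z - x
tr(a^2 b a^2) = tr(a)*tr(a^2 b a) - tr(a^2 b)  (reduce the a square) = x^3*z - x^2*y - 2*x*z + y
tr(a^2) = tr(a)*tr(a) - tr(1)  (reduce the a square) = x^2 - 2
use: tr(b a^2 b) = tr(b)*tr(a^2 b) - tr(a^2)  (reduce the b square) = x*y*z - x^2 - y^2 + 2
tr(a^2 b a^2 b) = tr(a)*tr(b a^2 b a) - tr(b a^2 b)  (reduce the a square) = x^2*z^2 - 2*x*y*z + y^2 - 2
tr(a b^-1 a^2 b a) = tr(a^2 b a^2)*tr(b) - tr(a^2 b a^2 b)  (eliminate b^-1) = x^3*y*z - x^2*y^2 - x^2*z^2 + 2
use: tr(a^2 b a b a) = tr(a)*tr(a b a b a) - tr(a b a b)  (reduce the a square) = x^2*z^2 - x*y*z - x^2 - z^2 + 2
apply: tr(b a b a b) = tr(b)*tr(a b a b) - tr(a b a)  (reduce the b square) = y*z^2 - x*z - y
tr(a^2 b a b a b) = tr(a)*tr(b a b a b a) - tr(b a b a b)  (reduce the a square) = x*z^3 - y*z^2 - 2*x*z + y
apply: tr(a b^-1 a^2 b a b) = tr(a^2 b a b a)*tr(b) - tr(a^2 b a b a b)  (eliminate b^-1) = x^2*y*z^2 - x*y^2*z - x*z^3 - x^2*y + 2*x*z + y
tr(a b a b^-1 a b^-1 a) = tr(a b^-1 a^2 b a)*tr(b) - tr(a b^-1 a^2 b a b)  (eliminate b^-1) = x^3*y^2*z - x^2*y^3 - 2*x^2*y*z^2 + x*y^2*z + x*z^3 + x^2*y - 2*x*z + y
tr(a b a b a b a b) = tr(a b)*tr(a b a b a b) - tr(a^-1 b^-1 a^-1 b^-1)  (split on a) = z^4 - 4*z^2 + 2
tr(a b a b a b^-1 a b) = tr(a b a b a b a)*tr(b) - tr(a b a b a b a b)  (eliminate b^-1) = x*y*z^3 - y^2*z^2 - z^4 - 2*x*y*z + y^2 + 4*z^2 - 2
tr(a b a b^-1 a b^-1 a b) = tr(a b a b a b^-1 a)*tr(b) - tr(a b a b a b^-1 a b)  (eliminate b^-1) = x^2*y^2*z^2 - x*y^3*z - 2*x*y*z^3 - x^2*y^2 + y^2*z^2 + z^4 + 4*x*y*z - 4*z^2 + 2
apply: tr(b^-1 a b a b^-1 a b^-1 a) = tr(a b a b^-1 a b^-1 a)*tr(b) - tr(a b a b^-1 a b^-1 a b)  (eliminate b^-1) = x^3*y^3*z - x^2*y^4 - 3*x^2*y^2*z^2 + 2*x*y^3*z + 3*x*y*z^3 + 2*x^2*y^2 - y^2*z^2 - z^4 - 6*x*y*z + y^2 + 4*z^2 - 2
tr(a b a b^-1 a b^-1 a^-1 b^-1) = tr(b^-1 a b a b^-1 a b^-1)*tr(a) - tr(b^-1 a b a b^-1 a b^-1 a)  (eliminate a^-1) = x^2*y^2*z^2 - x^3*y*z - x*y^3*z - 2*x*y*z^3 + x^2*y^2 + x^2*z^2 + y^2*z^2 + z^4 + 3*x*y*z - x^2 - y^2 - 4*z^2 + 2
use: tr(a b^-1 a) = tr(a^2)*tr(b) - tr(a^2 b)  (eliminate b^-1) = x^2*y - x*z - y
tr(b^-1 a^-1 b^-2 a b a b^-1 a) = tr(a b a b^-1 a b^-1 a^-1 b^-1)*tr(b) - tr(a b a b^-1 a b^-1 a^-1)  (eliminate b^-1) = x^2*y^3*z^2 - x^3*y^2*z - x*y^4*z - 2*x*y^2*z^3 + x^2*y^3 + x^2*y*z^2 + y^3*z^2 + y*z^4 + 3*x*y^2*z - 2*x^2*y - y^3 - 4*y*z^2 + x*z + 3*y
tr(a^-1 b^-1 a^-1 b^-2 a b a b^-1) = tr(b^-1 a^-1 b^-2 a b a b^-1)*tr(a) - tr(b^-1 a^-1 b^-2 a b a b^-1 a)  (eliminate a^-1) = x*y^2*z^3 - x^2*y*z^2 - y^3*z^2 - y*z^4 + y^3 + 4*y*z^2 - 3*y
tr(b^-2) = tr(b^-1)*tr(b) - tr(1)  (eliminate b^-1) = y^2 - 2
apply: tr(a b a b^-2 a^-1 b^-1 a^-1 b^-2) = tr(a^-1 b^-1 a^-1 b^-2 a b a b^-1)*tr(b) - tr(a^-1 b^-1 a^-1 b^-2 a b a)  (eliminate b^-1) = x*y^3*z^3 - x^2*y^2*z^2 - y^4*z^2 - y^2*z^4 + y^4 + 4*y^2*z^2 - 4*y^2 + 2

x*y^3*z^3 - x^2*y^2*z^2 - y^4*z^2 - y^2*z^4 + y^4 + 4*y^2*z^2 - 4*y^2 + 2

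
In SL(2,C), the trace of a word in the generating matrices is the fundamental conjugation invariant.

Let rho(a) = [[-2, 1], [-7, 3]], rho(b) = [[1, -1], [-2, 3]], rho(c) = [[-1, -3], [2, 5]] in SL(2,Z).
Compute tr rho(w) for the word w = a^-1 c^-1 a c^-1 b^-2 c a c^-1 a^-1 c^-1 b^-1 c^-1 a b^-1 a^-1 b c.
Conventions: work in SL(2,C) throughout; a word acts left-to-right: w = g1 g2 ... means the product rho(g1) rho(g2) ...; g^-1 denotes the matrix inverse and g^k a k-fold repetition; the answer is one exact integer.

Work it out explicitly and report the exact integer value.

rho(a^-1) = [[3, -1], [7, -2]]
... * rho(c^-1) = [[5, 3], [-2, -1]]  ->  [[17, 10], [39, 23]]
... * rho(a) = [[-2, 1], [-7, 3]]  ->  [[-104, 47], [-239, 108]]
... * rho(c^-1) = [[5, 3], [-2, -1]]  ->  [[-614, -359], [-1411, -825]]
... * rho(b^-1) = [[3, 1], [2, 1]]  ->  [[-2560, -973], [-5883, -2236]]
... * rho(b^-1) = [[3, 1], [2, 1]]  ->  [[-9626, -3533], [-22121, -8119]]
... * rho(c) = [[-1, -3], [2, 5]]  ->  [[2560, 11213], [5883, 25768]]
... * rho(a) = [[-2, 1], [-7, 3]]  ->  [[-83611, 36199], [-192142, 83187]]
... * rho(c^-1) = [[5, 3], [-2, -1]]  ->  [[-490453, -287032], [-1127084, -659613]]
... * rho(a^-1) = [[3, -1], [7, -2]]  ->  [[-3480583, 1064517], [-7998543, 2446310]]
... * rho(c^-1) = [[5, 3], [-2, -1]]  ->  [[-19531949, -11506266], [-44885335, -26441939]]
... * rho(b^-1) = [[3, 1], [2, 1]]  ->  [[-81608379, -31038215], [-187539883, -71327274]]
... * rho(c^-1) = [[5, 3], [-2, -1]]  ->  [[-345965465, -213786922], [-795044867, -491292375]]
... * rho(a) = [[-2, 1], [-7, 3]]  ->  [[2188439384, -987326231], [5029136359, -2268921992]]
... * rho(b^-1) = [[3, 1], [2, 1]]  ->  [[4590665690, 1201113153], [10549565093, 2760214367]]
... * rho(a^-1) = [[3, -1], [7, -2]]  ->  [[22179789141, -6992891996], [50970195848, -16069993827]]
... * rho(b) = [[1, -1], [-2, 3]]  ->  [[36165573133, -43158465129], [83110183502, -99180177329]]
... * rho(c) = [[-1, -3], [2, 5]]  ->  [[-122482503391, -324289045044], [-281470538160, -745231437151]]
tr = -122482503391 + -745231437151 = -867713940542

-867713940542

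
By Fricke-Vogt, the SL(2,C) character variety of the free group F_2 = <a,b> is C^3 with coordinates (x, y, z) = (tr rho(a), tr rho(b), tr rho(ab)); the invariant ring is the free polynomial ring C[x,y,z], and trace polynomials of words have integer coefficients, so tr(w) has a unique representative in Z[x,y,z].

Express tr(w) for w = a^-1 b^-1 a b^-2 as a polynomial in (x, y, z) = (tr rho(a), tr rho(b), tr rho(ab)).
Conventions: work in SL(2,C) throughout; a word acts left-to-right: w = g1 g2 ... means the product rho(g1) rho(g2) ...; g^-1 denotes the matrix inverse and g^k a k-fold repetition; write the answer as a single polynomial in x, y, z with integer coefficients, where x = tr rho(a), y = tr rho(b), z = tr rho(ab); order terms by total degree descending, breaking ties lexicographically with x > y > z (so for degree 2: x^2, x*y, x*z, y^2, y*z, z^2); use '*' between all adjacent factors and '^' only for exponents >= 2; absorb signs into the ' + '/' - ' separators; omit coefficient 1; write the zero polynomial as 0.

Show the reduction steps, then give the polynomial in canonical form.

x*y^2*z - x^2*y - y*z^2 + y

trace(b^-1 a) = trace(a) trace(b) - trace(a b) = x*y - z
trace(a b^-2) = trace(b^-1 a) trace(b) - trace(b^-1 a b) = x*y^2 - y*z - x
next, trace(b^-1 a b^-2) = trace(a b^-2) trace(b) - trace(a b^-1) = x*y^3 - y^2*z - 2*x*y + z
trace(a^2) = trace(a) trace(a) - trace(1) = x^2 - 2
trace(a^2 b) = trace(a) trace(b a) - trace(b) = x*z - y
and trace(a b^-1 a) = trace(a^2) trace(b) - trace(a^2 b) = x^2*y - x*z - y
trace(a b a b) = trace(a b) trace(a b) - trace(1) = z^2 - 2
next, trace(a b^-1 a b) = trace(a b a) trace(b) - trace(a b a b) = x*y*z - y^2 - z^2 + 2
trace(b^-1 a b^-1 a) = trace(a b^-1 a) trace(b) - trace(a b^-1 a b) = x^2*y^2 - 2*x*y*z + z^2 - 2
trace(b^-1 a b^-2 a) = trace(b^-1 a b^-1 a) trace(b) - trace(b^-1 a b^-1 a b) = x^2*y^3 - 2*x*y^2*z - x^2*y + y*z^2 + x*z - y
and trace(a^-1 b^-1 a b^-2) = trace(b^-1 a b^-2) trace(a) - trace(b^-1 a b^-2 a) = x*y^2*z - x^2*y - y*z^2 + y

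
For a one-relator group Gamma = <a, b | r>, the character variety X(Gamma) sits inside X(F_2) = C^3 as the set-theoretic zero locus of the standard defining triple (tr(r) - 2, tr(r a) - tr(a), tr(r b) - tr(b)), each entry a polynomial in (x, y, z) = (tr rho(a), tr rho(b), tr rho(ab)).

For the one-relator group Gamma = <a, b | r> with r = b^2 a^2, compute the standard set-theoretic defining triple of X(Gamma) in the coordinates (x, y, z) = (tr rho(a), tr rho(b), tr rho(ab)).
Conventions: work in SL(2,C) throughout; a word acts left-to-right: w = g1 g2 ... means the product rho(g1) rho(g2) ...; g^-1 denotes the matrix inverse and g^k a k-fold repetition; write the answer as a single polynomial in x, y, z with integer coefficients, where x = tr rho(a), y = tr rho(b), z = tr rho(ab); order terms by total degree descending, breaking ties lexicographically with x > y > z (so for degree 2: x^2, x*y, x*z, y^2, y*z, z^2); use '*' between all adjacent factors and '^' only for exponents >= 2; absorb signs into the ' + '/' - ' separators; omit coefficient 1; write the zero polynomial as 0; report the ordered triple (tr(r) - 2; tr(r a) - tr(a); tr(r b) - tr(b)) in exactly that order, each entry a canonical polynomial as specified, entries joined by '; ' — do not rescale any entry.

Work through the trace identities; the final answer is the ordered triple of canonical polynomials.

tr(a^2 b) = tr(a)*tr(b a) - tr(b) = x*z - y
tr(a^2) = tr(a)*tr(a) - tr(1) = x^2 - 2
and tr(b^2 a^2) = tr(b)*tr(a^2 b) - tr(a^2) = x*y*z - x^2 - y^2 + 2
tr(b^2 a) = tr(b)*tr(a b) - tr(a)  (reduce the b square) = y*z - x
tr(b^2 a^3) = tr(a)*tr(b^2 a^2) - tr(b^2 a)  (reduce the a square) = x^2*y*z - x^3 - x*y^2 - y*z + 3*x
and tr(b^2 a^2 b) = tr(b)*tr(a^2 b^2) - tr(a^2 b)   [square of b] = x*y^2*z - x^2*y - y^3 - x*z + 3*y
assemble the triple (tr(r) - 2; tr(r a) - x; tr(r b) - y)

x*y*z - x^2 - y^2; x^2*y*z - x^3 - x*y^2 - y*z + 2*x; x*y^2*z - x^2*y - y^3 - x*z + 2*y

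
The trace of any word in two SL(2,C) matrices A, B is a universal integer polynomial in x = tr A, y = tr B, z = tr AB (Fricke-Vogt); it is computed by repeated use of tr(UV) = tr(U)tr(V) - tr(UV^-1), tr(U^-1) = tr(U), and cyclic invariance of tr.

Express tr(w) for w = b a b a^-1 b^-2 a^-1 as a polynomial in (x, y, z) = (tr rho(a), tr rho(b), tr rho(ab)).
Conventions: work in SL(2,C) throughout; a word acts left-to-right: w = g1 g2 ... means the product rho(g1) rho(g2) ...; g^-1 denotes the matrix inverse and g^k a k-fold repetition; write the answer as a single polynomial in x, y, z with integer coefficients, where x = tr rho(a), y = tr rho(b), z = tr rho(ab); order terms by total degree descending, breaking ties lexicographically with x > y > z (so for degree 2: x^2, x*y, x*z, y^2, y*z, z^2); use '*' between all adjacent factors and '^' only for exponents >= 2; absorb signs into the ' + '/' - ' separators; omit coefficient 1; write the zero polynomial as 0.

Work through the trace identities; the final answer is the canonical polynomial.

x*y^2*z^2 - 2*x^2*y*z - y^3*z - y*z^3 + x^3 + x*y^2 + x*z^2 + 4*y*z - 3*x

use: trace(b a b) = trace(b) trace(a b) - trace(a)   [square of b] = y*z - x
trace(b a b a) = trace(a b) trace(a b) - trace(1)   [split at a repeated a] = z^2 - 2
trace(a^-1 b a b) = trace(b a b) trace(a) - trace(b a b a)   [inverse elimination on a] = x*y*z - x^2 - z^2 + 2
trace(b^-1 a^-1 b a) = trace(a^-1 b a) trace(b) - trace(a^-1 b a b)   [inverse elimination on b] = -x*y*z + x^2 + y^2 + z^2 - 2
trace(a b a) = trace(a) trace(b a) - trace(b)   [square of a] = x*z - y
apply: trace(a b a b a) = trace(a) trace(b a b a) - trace(b a b)   [square of a] = x*z^2 - y*z - x
apply: trace(a b a b a b) = trace(b a b a) trace(b a) - trace(a b)   [split at a repeated b] = z^3 - 3*z
trace(b a b a b^-1 a) = trace(a b a b a) trace(b) - trace(a b a b a b)   [inverse elimination on b] = x*y*z^2 - y^2*z - z^3 - x*y + 3*z
trace(a^-1 b a b a b^-1) = trace(b a b a b^-1) trace(a) - trace(b a b a b^-1 a)   [inverse elimination on a] = -x*y*z^2 + x^2*z + y^2*z + z^3 - 3*z
use: trace(b^-2 a^-1 b a b a) = trace(a^-1 b a b a b^-1) trace(b) - trace(a^-1 b a b a)   [inverse elimination on b] = -x*y^2*z^2 + x^2*y*z + y^3*z + y*z^3 - 4*y*z + x
use: trace(b a b a^-1 b^-2 a^-1) = trace(b^-2 a^-1 b a b) trace(a) - trace(b^-2 a^-1 b a b a)   [inverse elimination on a] = x*y^2*z^2 - 2*x^2*y*z - y^3*z - y*z^3 + x^3 + x*y^2 + x*z^2 + 4*y*z - 3*x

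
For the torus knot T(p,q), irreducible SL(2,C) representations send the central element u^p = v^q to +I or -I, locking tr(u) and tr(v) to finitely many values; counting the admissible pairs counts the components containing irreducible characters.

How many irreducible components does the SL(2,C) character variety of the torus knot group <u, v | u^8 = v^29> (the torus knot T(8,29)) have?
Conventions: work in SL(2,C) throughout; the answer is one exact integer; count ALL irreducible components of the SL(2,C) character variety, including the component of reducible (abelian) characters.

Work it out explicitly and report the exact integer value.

For T(8,29): irreducibility forces the central element u^8 = v^29 to one of +I, -I.
So on each irreducible component the traces are pinned: tr(u) = 2*cos(pi*alpha/8) with 1 <= alpha <= 7, tr(v) = 2*cos(pi*beta/29) with 1 <= beta <= 28.
Consistency of u^8 = (-1)^alpha I with v^29 = (-1)^beta I forces alpha = beta (mod 2).
Enumerate parity-matched pairs: 4*14 odd-odd plus 3*14 even-even gives 98.
Total: 98 irreducible-character components + 1 reducible (abelian) component = 99.

99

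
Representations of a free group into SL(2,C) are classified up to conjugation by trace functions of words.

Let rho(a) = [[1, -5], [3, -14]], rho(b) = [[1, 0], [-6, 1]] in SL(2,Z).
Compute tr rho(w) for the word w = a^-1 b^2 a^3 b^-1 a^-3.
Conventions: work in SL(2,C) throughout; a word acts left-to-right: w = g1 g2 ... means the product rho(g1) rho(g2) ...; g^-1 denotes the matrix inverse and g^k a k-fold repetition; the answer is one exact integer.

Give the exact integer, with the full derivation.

-656510443

rho(a^-1) = [[-14, 5], [-3, 1]]
... * rho(b) = [[1, 0], [-6, 1]]  ->  [[-44, 5], [-9, 1]]
... * rho(b) = [[1, 0], [-6, 1]]  ->  [[-74, 5], [-15, 1]]
... * rho(a) = [[1, -5], [3, -14]]  ->  [[-59, 300], [-12, 61]]
... * rho(a) = [[1, -5], [3, -14]]  ->  [[841, -3905], [171, -794]]
... * rho(a) = [[1, -5], [3, -14]]  ->  [[-10874, 50465], [-2211, 10261]]
... * rho(b^-1) = [[1, 0], [6, 1]]  ->  [[291916, 50465], [59355, 10261]]
... * rho(a^-1) = [[-14, 5], [-3, 1]]  ->  [[-4238219, 1510045], [-861753, 307036]]
... * rho(a^-1) = [[-14, 5], [-3, 1]]  ->  [[54804931, -19681050], [11143434, -4001729]]
... * rho(a^-1) = [[-14, 5], [-3, 1]]  ->  [[-708225884, 254343605], [-144002889, 51715441]]
tr = -708225884 + 51715441 = -656510443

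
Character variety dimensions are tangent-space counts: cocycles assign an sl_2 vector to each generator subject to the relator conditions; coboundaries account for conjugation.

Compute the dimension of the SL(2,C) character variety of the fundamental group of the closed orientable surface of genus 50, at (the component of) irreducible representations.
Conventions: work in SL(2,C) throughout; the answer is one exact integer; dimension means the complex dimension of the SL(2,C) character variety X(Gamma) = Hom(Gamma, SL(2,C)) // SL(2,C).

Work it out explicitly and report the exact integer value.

294

pi_1 of the closed genus-50 surface has 100 generators bound by the single product-of-commutators relator.
Unconstrained cocycle data is one sl_2 vector per generator (300 dimensions), cut by the relator condition d_2(z) = 0.
d_2 is surjective at irreducible rho (its cokernel H^2 is dual to H^0 = 0), so dim Z^1 = 300 - 3 = 297.
As always at irreducible rho, dim B^1 = 3.
dim X = dim H^1 = 297 - 3 = 294.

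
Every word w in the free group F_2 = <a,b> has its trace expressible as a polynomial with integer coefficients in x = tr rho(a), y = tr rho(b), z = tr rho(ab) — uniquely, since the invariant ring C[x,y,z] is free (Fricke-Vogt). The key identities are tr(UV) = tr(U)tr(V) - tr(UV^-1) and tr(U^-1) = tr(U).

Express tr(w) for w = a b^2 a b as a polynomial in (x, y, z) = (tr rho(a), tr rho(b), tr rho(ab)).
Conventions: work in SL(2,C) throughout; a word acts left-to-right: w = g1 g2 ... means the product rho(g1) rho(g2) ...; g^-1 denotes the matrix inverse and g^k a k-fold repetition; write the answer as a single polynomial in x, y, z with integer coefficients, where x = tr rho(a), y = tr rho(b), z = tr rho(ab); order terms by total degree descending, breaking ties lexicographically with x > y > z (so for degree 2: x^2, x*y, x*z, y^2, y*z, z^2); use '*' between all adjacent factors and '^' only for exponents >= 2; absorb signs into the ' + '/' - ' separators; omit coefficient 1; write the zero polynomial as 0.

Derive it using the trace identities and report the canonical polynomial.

tr(a b a b) = tr(b a)*tr(b a) - tr(1) = z^2 - 2
tr(a b a) = tr(a)*tr(b a) - tr(b) = x*z - y
tr(a b^2 a b) = tr(b)*tr(a b a b) - tr(a b a) = y*z^2 - x*z - y

y*z^2 - x*z - y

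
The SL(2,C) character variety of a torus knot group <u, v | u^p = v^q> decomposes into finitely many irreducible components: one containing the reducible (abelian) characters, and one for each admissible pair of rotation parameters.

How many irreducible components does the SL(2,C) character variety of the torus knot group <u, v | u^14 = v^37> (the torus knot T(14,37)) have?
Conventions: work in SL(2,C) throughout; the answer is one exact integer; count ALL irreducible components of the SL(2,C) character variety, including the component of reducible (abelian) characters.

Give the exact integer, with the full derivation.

235

For T(14,37): irreducibility forces the central element u^14 = v^37 to one of +I, -I.
So on each irreducible component the traces are pinned: tr(u) = 2*cos(pi*alpha/14) with 1 <= alpha <= 13, tr(v) = 2*cos(pi*beta/37) with 1 <= beta <= 36.
The two central values (-1)^alpha I and (-1)^beta I must be the same matrix, so alpha and beta share a parity.
Enumerate parity-matched pairs: 7*18 odd-odd plus 6*18 even-even gives 234.
components with irreducible characters: 234; plus the single component of reducible (abelian) characters: total 235.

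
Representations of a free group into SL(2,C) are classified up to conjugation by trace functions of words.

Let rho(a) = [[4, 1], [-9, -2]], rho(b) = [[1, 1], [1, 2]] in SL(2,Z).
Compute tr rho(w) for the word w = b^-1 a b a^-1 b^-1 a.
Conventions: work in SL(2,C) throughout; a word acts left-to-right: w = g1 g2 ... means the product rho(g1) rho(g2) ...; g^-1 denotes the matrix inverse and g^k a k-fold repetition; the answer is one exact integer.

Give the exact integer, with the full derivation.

1708

rho(b^-1) = [[2, -1], [-1, 1]]
... * rho(a) = [[4, 1], [-9, -2]]  ->  [[17, 4], [-13, -3]]
... * rho(b) = [[1, 1], [1, 2]]  ->  [[21, 25], [-16, -19]]
... * rho(a^-1) = [[-2, -1], [9, 4]]  ->  [[183, 79], [-139, -60]]
... * rho(b^-1) = [[2, -1], [-1, 1]]  ->  [[287, -104], [-218, 79]]
... * rho(a) = [[4, 1], [-9, -2]]  ->  [[2084, 495], [-1583, -376]]
tr = 2084 + -376 = 1708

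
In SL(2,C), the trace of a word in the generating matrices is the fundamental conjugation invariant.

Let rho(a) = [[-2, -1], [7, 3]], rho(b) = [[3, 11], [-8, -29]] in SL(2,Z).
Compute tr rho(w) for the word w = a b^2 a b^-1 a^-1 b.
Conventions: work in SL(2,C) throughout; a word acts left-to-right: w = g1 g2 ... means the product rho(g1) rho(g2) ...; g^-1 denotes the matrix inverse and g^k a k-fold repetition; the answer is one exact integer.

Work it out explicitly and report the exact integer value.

109710

rho(a) = [[-2, -1], [7, 3]]
... * rho(b) = [[3, 11], [-8, -29]]  ->  [[2, 7], [-3, -10]]
... * rho(b) = [[3, 11], [-8, -29]]  ->  [[-50, -181], [71, 257]]
... * rho(a) = [[-2, -1], [7, 3]]  ->  [[-1167, -493], [1657, 700]]
... * rho(b^-1) = [[-29, -11], [8, 3]]  ->  [[29899, 11358], [-42453, -16127]]
... * rho(a^-1) = [[3, 1], [-7, -2]]  ->  [[10191, 7183], [-14470, -10199]]
... * rho(b) = [[3, 11], [-8, -29]]  ->  [[-26891, -96206], [38182, 136601]]
tr = -26891 + 136601 = 109710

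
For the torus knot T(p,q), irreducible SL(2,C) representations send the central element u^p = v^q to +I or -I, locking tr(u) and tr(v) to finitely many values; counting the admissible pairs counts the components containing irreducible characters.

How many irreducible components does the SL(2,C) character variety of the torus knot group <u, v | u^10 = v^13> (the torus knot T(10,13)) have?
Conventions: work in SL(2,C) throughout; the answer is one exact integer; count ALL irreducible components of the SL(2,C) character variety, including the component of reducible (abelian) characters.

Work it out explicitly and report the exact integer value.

In the torus knot group T(10,13), u^10 = v^13 is central, so an irreducible representation sends it to +I or -I (Schur).
This locks tr(u) to 2*cos(pi*alpha/10), alpha in 1..9, and tr(v) to 2*cos(pi*beta/13), beta in 1..12, on each component of irreducible characters.
The two central values (-1)^alpha I and (-1)^beta I must be the same matrix, so alpha and beta share a parity.
Counting: 5 odd alphas x 6 odd betas + 4 even alphas x 6 even betas = 30 + 24 = 54.
components with irreducible characters: 54; plus the single component of reducible (abelian) characters: total 55.

55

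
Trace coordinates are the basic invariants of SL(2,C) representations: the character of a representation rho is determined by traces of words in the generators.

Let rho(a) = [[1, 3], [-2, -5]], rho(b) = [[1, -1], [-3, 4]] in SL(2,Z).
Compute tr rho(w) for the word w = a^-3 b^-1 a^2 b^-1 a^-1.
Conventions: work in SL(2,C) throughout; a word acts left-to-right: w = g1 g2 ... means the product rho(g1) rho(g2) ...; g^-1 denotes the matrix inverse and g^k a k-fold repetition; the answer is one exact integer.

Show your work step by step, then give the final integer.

rho(a^-1) = [[-5, -3], [2, 1]]
... * rho(a^-1) = [[-5, -3], [2, 1]]  ->  [[19, 12], [-8, -5]]
... * rho(a^-1) = [[-5, -3], [2, 1]]  ->  [[-71, -45], [30, 19]]
... * rho(b^-1) = [[4, 1], [3, 1]]  ->  [[-419, -116], [177, 49]]
... * rho(a) = [[1, 3], [-2, -5]]  ->  [[-187, -677], [79, 286]]
... * rho(a) = [[1, 3], [-2, -5]]  ->  [[1167, 2824], [-493, -1193]]
... * rho(b^-1) = [[4, 1], [3, 1]]  ->  [[13140, 3991], [-5551, -1686]]
... * rho(a^-1) = [[-5, -3], [2, 1]]  ->  [[-57718, -35429], [24383, 14967]]
tr = -57718 + 14967 = -42751

-42751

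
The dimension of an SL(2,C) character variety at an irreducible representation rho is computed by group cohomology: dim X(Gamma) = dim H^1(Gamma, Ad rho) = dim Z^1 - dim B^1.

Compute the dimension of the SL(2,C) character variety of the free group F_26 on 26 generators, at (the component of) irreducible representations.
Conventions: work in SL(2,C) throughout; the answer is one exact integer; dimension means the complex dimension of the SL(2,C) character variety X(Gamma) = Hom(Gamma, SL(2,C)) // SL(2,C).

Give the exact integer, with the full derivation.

Gamma = F_26 has 26 generators and no relators.
So Z^1 = (sl_2)^26 in full: dim Z^1 = 78.
dim B^1 = 3: the coboundary map is injective because an irreducible image has centralizer 0 in sl_2.
dim H^1 = 78 - 3 = 75, which is dim X.

75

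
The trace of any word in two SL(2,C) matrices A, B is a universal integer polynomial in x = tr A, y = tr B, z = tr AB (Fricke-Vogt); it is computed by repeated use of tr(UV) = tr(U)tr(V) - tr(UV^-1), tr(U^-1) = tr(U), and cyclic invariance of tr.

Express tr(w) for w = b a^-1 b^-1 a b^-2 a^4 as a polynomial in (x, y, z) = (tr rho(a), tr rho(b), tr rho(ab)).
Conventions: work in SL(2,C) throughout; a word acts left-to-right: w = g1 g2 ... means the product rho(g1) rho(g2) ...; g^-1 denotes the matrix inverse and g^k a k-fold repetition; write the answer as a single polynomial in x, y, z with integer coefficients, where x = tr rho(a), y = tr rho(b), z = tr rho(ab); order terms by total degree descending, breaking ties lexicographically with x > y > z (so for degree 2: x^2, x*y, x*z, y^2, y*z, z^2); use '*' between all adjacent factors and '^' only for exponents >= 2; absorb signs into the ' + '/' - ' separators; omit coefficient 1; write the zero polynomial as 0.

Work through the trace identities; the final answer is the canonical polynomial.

trace(a^2) = trace(a)*trace(a) - trace(1)   [square of a] = x^2 - 2
and trace(a^3) = trace(a)*trace(a^2) - trace(a)   [square of a] = x^3 - 3*x
next, trace(a^4) = trace(a)*trace(a^3) - trace(a^2)   [square of a] = x^4 - 4*x^2 + 2
and trace(a b a) = trace(a)*trace(b a) - trace(b)   [square of a] = x*z - y
trace(a^2 b a) = trace(a)*trace(a b a) - trace(a b)   [square of a] = x^2*z - x*y - z
and trace(a^2 b a^2) = trace(a)*trace(a^2 b a) - trace(a^2 b)   [square of a] = x^3*z - x^2*y - 2*x*z + y
trace(a^5 b) = trace(a)*trace(a^2 b a^2) - trace(a^2 b a)   [square of a] = x^4*z - x^3*y - 3*x^2*z + 2*x*y + z
next, trace(a^5) = trace(a)*trace(a^4) - trace(a^3)   [square of a] = x^5 - 5*x^3 + 5*x
and trace(a^4 b^2 a) = trace(b)*trace(a^5 b) - trace(a^5)   [square of b] = x^4*y*z - x^5 - x^3*y^2 - 3*x^2*y*z + 5*x^3 + 2*x*y^2 + y*z - 5*x
trace(b a b a) = trace(b a)*trace(b a) - trace(1)   [split at a repeated b] = z^2 - 2
next, trace(b a b) = trace(b)*trace(a b) - trace(a)   [square of b] = y*z - x
trace(b a b a^2) = trace(a)*trace(b a b a) - trace(b a b)   [square of a] = x*z^2 - y*z - x
next, trace(a^2 b a b a) = trace(a)*trace(b a b a^2) - trace(b a b a)   [square of a] = x^2*z^2 - x*y*z - x^2 - z^2 + 2
and trace(a b a^4 b) = trace(a)*trace(a^2 b a b a) - trace(a^2 b a b)   [square of a] = x^3*z^2 - x^2*y*z - x^3 - 2*x*z^2 + y*z + 3*x
trace(a^4 b^2 a b) = trace(b)*trace(a b a^4 b) - trace(a b a^4)   [square of b] = x^3*y*z^2 - x^4*z - x^2*y^2*z - 2*x*y*z^2 + 3*x^2*z + y^2*z + x*y - z
and trace(b a b^-1 a^4 b) = trace(a^4 b^2 a)*trace(b) - trace(a^4 b^2 a b)   [inverse elimination on b] = x^4*y^2*z - x^5*y - x^3*y^3 - x^3*y*z^2 + x^4*z - 2*x^2*y^2*z + 5*x^3*y + 2*x*y^3 + 2*x*y*z^2 - 3*x^2*z - 6*x*y + z
and trace(a^4 b a b a) = trace(a)*trace(b a b a^4) - trace(b a b a^3)   [square of a] = x^4*z^2 - x^3*y*z - x^4 - 3*x^2*z^2 + 2*x*y*z + 4*x^2 + z^2 - 2
next, trace(b a b a b a) = trace(a b a b)*trace(a b) - trace(b a)   [split at a repeated a] = z^3 - 3*z
trace(b a b a b) = trace(b)*trace(a b a b) - trace(a b a)   [square of b] = y*z^2 - x*z - y
and trace(b a b a b a^2) = trace(a)*trace(b a b a b a) - trace(b a b a b)   [square of a] = x*z^3 - y*z^2 - 2*x*z + y
next, trace(b a b a b a^3) = trace(a)*trace(b a b a b a^2) - trace(b a b a b a)   [square of a] = x^2*z^3 - x*y*z^2 - 2*x^2*z - z^3 + x*y + 3*z
trace(a^4 b a b a b) = trace(a)*trace(b a b a b a^3) - trace(b a b a b a^2)   [square of a] = x^3*z^3 - x^2*y*z^2 - 2*x^3*z - 2*x*z^3 + x^2*y + y*z^2 + 5*x*z - y
trace(b a b^-1 a^4 b a) = trace(a^4 b a b a)*trace(b) - trace(a^4 b a b a b)   [inverse elimination on b] = x^4*y*z^2 - x^3*y^2*z - x^3*z^3 - x^4*y - 2*x^2*y*z^2 + 2*x^3*z + 2*x*y^2*z + 2*x*z^3 + 3*x^2*y - 5*x*z - y
next, trace(a b^-1 a^4 b a^-1 b) = trace(b a b^-1 a^4 b)*trace(a) - trace(b a b^-1 a^4 b a)   [inverse elimination on a] = x^5*y^2*z - x^6*y - x^4*y^3 - 2*x^4*y*z^2 + x^5*z - x^3*y^2*z + x^3*z^3 + 6*x^4*y + 2*x^2*y^3 + 4*x^2*y*z^2 - 5*x^3*z - 2*x*y^2*z - 2*x*z^3 - 9*x^2*y + 6*x*z + y
trace(a^4 b a^-1 b^-1 a b^-1) = trace(a b^-1 a^4 b a^-1)*trace(b) - trace(a b^-1 a^4 b a^-1 b)   [inverse elimination on b] = -x^5*y^2*z + x^6*y + x^4*y^3 + 2*x^4*y*z^2 - x^5*z + x^3*y^2*z - x^3*z^3 - 5*x^4*y - 2*x^2*y^3 - 4*x^2*y*z^2 + 5*x^3*z + 2*x*y^2*z + 2*x*z^3 + 5*x^2*y - 6*x*z + y
next, trace(a^5 b a^-1 b) = trace(b a^5 b)*trace(a) - trace(b a^5 b a)   [inverse elimination on a] = x^5*y*z - x^6 - x^4*y^2 - x^4*z^2 - 2*x^3*y*z + 6*x^4 + 2*x^2*y^2 + 3*x^2*z^2 - x*y*z - 9*x^2 - z^2 + 2
trace(a^4 b a^-1 b^-1 a) = trace(a^5 b a^-1)*trace(b) - trace(a^5 b a^-1 b)   [inverse elimination on b] = -x^5*y*z + x^6 + x^4*y^2 + x^4*z^2 + 3*x^3*y*z - 6*x^4 - 3*x^2*y^2 - 3*x^2*z^2 - x*y*z + 9*x^2 + y^2 + z^2 - 2
next, trace(b a^-1 b^-1 a b^-2 a^4) = trace(a^4 b a^-1 b^-1 a b^-1)*trace(b) - trace(a^4 b a^-1 b^-1 a)   [inverse elimination on b] = -x^5*y^3*z + x^6*y^2 + x^4*y^4 + 2*x^4*y^2*z^2 + x^3*y^3*z - x^3*y*z^3 - x^6 - 6*x^4*y^2 - x^4*z^2 - 2*x^2*y^4 - 4*x^2*y^2*z^2 + 2*x^3*y*z + 2*x*y^3*z + 2*x*y*z^3 + 6*x^4 + 8*x^2*y^2 + 3*x^2*z^2 - 5*x*y*z - 9*x^2 - z^2 + 2

-x^5*y^3*z + x^6*y^2 + x^4*y^4 + 2*x^4*y^2*z^2 + x^3*y^3*z - x^3*y*z^3 - x^6 - 6*x^4*y^2 - x^4*z^2 - 2*x^2*y^4 - 4*x^2*y^2*z^2 + 2*x^3*y*z + 2*x*y^3*z + 2*x*y*z^3 + 6*x^4 + 8*x^2*y^2 + 3*x^2*z^2 - 5*x*y*z - 9*x^2 - z^2 + 2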